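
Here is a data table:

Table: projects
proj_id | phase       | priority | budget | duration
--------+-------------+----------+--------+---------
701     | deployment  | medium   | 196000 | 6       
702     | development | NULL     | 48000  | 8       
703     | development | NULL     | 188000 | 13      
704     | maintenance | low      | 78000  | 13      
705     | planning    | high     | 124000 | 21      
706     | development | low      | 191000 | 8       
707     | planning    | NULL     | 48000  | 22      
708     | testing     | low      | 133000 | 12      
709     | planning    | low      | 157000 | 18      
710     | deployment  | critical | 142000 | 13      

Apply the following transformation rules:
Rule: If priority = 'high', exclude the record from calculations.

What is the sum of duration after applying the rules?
113

Step 1: Identify records where priority = 'high'
Step 2: The excluded records sum to 21
Step 3: Original total duration = 134
Step 4: Remaining total = 134 - 21 = 113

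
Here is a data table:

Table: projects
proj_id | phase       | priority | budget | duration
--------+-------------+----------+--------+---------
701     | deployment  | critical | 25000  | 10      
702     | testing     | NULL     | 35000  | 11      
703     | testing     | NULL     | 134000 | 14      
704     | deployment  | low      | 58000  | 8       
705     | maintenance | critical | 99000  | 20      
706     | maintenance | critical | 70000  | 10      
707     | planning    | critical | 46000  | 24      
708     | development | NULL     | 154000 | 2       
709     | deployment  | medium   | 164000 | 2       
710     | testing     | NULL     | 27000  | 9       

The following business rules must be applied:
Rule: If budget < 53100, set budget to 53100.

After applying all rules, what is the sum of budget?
891400

Step 1: 4 records have budget < 53100
Step 2: These records originally summed to 133000
Step 3: After setting to minimum: 4 × 53100 = 212400
Step 4: Unaffected records sum: 679000
Step 5: Final sum = 212400 + 679000 = 891400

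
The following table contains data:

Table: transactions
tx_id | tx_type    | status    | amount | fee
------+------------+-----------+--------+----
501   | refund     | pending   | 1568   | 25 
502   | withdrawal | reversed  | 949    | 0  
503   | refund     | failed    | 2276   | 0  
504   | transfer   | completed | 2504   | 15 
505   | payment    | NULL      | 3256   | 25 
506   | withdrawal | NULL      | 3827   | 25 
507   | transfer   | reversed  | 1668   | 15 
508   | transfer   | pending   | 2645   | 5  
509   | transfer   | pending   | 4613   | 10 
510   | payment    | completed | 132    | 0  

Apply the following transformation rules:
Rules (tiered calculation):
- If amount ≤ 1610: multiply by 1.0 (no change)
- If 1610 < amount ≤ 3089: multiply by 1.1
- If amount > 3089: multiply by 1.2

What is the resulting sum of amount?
26686.5

Step 1: Tier 1 (amount ≤ 1610): 3 records, sum = 2649 × 1.0 = 2649.0
Step 2: Tier 2 (1610 < amount ≤ 3089): 4 records, sum = 9093 × 1.1 = 10002.3
Step 3: Tier 3 (amount > 3089): 3 records, sum = 11696 × 1.2 = 14035.2
Step 4: Final sum = 2649.0 + 10002.3 + 14035.2 = 26686.5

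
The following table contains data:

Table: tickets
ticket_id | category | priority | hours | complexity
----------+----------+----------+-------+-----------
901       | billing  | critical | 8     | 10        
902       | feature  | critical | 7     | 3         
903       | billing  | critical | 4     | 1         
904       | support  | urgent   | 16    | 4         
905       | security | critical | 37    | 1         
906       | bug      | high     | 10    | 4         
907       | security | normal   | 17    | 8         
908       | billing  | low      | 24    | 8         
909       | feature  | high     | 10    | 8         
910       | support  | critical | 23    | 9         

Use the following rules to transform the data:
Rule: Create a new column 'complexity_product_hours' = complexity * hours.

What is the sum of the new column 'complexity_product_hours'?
861

Step 1: For each record, compute complexity * hours
Example calculations:
  10 * 8 = 80
  3 * 7 = 21
  1 * 4 = 4
  ...
Step 2: Sum all derived values
Step 3: Total = 861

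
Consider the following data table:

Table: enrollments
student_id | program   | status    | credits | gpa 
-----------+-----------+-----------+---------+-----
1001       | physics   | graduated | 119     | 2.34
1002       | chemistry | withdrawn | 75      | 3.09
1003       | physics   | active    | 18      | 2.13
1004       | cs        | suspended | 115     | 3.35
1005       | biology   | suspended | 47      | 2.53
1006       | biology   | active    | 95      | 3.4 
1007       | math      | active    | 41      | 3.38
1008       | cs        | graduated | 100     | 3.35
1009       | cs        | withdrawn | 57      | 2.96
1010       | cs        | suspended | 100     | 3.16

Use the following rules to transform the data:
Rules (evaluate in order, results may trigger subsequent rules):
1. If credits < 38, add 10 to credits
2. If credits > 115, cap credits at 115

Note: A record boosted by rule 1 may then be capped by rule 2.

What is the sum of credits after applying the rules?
773

Step 1: Apply rule 1 to records with credits < 38
  - 1 records get bonus of 10
  - Of these, 0 records then exceed 115 and get capped
Step 2: Apply rule 2 to records with credits > 115
  - 1 records (original) are capped
Step 3: Calculate final sum = 773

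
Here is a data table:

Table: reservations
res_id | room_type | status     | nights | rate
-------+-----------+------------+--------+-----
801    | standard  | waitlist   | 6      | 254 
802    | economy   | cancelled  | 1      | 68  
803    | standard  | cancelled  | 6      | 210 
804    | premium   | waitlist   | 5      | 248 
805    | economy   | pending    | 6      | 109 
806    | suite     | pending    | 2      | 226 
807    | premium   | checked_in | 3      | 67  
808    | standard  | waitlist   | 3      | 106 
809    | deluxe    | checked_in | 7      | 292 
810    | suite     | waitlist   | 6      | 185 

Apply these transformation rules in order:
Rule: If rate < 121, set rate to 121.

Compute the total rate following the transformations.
1899

Step 1: 4 records have rate < 121
Step 2: These records originally summed to 350
Step 3: After setting to minimum: 4 × 121 = 484
Step 4: Unaffected records sum: 1415
Step 5: Final sum = 484 + 1415 = 1899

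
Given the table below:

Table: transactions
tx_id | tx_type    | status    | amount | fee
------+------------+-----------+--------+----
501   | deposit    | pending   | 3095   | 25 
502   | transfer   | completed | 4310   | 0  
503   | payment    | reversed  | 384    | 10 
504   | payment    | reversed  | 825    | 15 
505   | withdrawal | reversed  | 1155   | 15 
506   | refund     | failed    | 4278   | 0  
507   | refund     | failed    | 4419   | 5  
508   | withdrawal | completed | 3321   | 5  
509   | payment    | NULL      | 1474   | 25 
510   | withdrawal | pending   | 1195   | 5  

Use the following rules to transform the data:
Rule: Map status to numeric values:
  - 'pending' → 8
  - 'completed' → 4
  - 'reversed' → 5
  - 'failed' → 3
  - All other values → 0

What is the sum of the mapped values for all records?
45

Step 1: Apply mapping to each record
Step 2: Count by status:
  'pending': 2 records × 8 = 16
  'completed': 2 records × 4 = 8
  'reversed': 3 records × 5 = 15
  'failed': 2 records × 3 = 6
Step 3: Sum all mapped values = 45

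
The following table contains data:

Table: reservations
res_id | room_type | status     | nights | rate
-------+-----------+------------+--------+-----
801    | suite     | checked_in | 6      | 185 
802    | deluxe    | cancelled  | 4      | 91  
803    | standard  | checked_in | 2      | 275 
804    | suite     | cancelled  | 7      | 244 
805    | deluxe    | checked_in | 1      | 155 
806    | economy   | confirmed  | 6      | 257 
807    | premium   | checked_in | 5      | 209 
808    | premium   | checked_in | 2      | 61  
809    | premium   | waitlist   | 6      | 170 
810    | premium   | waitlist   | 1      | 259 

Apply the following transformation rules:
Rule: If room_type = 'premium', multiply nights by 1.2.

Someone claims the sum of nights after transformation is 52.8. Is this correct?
No, the correct result is 42.8.

Step 1: Calculate the correct sum after transformation
Step 2: Apply multiplier 1.2 to records where room_type = 'premium'
Step 3: Correct result = 42.8
Step 4: Claimed result = 52.8
Step 5: 42.8 ≠ 52.8
Conclusion: The claimed result is incorrect. The correct answer is 42.8.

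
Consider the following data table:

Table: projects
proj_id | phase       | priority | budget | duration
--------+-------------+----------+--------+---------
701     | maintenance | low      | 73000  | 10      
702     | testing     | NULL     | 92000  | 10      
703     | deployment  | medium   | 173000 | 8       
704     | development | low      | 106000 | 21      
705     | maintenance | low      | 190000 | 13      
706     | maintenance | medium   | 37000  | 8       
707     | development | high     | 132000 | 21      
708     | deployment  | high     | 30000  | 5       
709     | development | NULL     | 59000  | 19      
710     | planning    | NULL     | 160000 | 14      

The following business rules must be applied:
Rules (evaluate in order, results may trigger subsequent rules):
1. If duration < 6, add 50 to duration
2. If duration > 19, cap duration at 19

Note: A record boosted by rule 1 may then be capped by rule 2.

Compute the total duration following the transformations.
139

Step 1: Apply rule 1 to records with duration < 6
  - 1 records get bonus of 50
  - Of these, 1 records then exceed 19 and get capped
Step 2: Apply rule 2 to records with duration > 19
  - 2 records (original) are capped
Step 3: Calculate final sum = 139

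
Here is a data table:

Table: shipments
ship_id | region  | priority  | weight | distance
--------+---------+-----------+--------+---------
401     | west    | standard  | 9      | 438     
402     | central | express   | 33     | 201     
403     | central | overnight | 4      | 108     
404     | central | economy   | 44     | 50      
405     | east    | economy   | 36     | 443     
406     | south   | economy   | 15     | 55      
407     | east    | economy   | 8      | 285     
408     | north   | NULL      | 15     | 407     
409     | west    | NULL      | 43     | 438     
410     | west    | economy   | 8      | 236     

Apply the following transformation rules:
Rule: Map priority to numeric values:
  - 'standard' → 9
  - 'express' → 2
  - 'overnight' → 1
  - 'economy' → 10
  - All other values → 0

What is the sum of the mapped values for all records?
62

Step 1: Apply mapping to each record
Step 2: Count by status:
  'standard': 1 records × 9 = 9
  'express': 1 records × 2 = 2
  'overnight': 1 records × 1 = 1
  'economy': 5 records × 10 = 50
Step 3: Sum all mapped values = 62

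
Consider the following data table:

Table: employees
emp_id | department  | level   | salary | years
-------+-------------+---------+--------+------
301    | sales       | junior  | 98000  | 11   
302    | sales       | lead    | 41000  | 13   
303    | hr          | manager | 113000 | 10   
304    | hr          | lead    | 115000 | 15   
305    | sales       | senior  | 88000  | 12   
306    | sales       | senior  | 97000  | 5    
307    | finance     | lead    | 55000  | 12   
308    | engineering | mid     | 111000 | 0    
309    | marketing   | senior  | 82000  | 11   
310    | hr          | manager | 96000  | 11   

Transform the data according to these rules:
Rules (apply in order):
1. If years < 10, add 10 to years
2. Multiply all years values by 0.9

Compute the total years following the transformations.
108.0

Step 1: Apply Rule 1 - Add 10 to records with years < 10
  - 2 records affected: 5 + (2 × 10) = 25
  - Unaffected records: 95
  - Sum after Rule 1: 120
Step 2: Apply Rule 2 - Multiply all by 0.9
  - 120 × 0.9 = 108.0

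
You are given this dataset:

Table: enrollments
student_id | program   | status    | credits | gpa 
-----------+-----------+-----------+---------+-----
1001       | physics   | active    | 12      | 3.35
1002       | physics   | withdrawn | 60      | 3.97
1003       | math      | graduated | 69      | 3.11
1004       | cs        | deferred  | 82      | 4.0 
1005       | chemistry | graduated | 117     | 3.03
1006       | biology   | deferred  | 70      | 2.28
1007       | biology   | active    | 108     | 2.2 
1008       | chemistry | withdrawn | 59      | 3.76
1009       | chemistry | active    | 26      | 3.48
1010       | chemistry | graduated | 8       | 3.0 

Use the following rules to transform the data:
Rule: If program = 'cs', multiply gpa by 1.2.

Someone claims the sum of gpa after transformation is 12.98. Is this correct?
No, the correct result is 32.98.

Step 1: Calculate the correct sum after transformation
Step 2: Apply multiplier 1.2 to records where program = 'cs'
Step 3: Correct result = 32.98
Step 4: Claimed result = 12.98
Step 5: 32.98 ≠ 12.98
Conclusion: The claimed result is incorrect. The correct answer is 32.98.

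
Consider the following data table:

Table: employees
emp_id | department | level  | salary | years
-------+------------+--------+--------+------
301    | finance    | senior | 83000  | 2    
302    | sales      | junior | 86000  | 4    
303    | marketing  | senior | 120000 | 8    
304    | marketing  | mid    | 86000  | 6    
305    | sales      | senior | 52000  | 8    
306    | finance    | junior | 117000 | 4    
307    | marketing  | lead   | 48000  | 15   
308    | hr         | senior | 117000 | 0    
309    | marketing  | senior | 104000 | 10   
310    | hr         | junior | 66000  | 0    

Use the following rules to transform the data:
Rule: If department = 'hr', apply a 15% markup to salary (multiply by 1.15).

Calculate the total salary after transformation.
906450.0

Step 1: Records with department = 'hr' have total salary = 183000
Step 2: Apply multiplier: 183000 × 1.15 = 210450.0
Step 3: Other records total: 696000
Step 4: Final sum = 210450.0 + 696000 = 906450.0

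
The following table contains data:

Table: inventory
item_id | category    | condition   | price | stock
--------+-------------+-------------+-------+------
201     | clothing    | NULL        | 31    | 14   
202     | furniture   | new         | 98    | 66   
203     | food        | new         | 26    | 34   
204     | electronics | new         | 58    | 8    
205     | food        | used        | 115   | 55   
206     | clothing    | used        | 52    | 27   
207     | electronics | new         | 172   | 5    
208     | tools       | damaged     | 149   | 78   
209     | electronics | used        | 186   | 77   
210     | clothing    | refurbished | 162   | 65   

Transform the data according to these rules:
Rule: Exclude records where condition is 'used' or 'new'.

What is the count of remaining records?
3

Step 1: Count records to exclude
  - 3 (used) + 4 (new) = 7 records
Step 2: Total records: 10
Step 3: Remaining = 10 - 7 = 3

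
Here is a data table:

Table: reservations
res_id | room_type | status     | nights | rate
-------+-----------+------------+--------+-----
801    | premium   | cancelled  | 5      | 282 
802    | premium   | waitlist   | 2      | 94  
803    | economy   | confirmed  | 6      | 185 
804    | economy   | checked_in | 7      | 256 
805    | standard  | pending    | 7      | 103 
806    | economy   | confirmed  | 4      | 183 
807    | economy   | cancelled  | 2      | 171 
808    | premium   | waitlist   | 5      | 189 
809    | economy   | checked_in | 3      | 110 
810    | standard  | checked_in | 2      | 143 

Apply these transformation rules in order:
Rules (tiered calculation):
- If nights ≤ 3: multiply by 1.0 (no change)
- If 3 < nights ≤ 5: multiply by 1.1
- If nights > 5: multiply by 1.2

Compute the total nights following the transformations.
48.4

Step 1: Tier 1 (nights ≤ 3): 4 records, sum = 9 × 1.0 = 9.0
Step 2: Tier 2 (3 < nights ≤ 5): 3 records, sum = 14 × 1.1 = 15.4
Step 3: Tier 3 (nights > 5): 3 records, sum = 20 × 1.2 = 24.0
Step 4: Final sum = 9.0 + 15.4 + 24.0 = 48.4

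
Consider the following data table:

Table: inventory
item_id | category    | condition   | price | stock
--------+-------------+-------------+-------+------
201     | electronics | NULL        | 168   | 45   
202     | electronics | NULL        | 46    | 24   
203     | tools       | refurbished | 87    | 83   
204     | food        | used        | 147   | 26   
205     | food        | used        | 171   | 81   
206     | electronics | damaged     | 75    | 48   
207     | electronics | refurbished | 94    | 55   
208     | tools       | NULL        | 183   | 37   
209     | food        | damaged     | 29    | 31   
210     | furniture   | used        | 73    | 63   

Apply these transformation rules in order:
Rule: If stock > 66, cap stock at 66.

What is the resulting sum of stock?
461

Step 1: 2 records have stock > 66
Step 2: These records originally summed to 164
Step 3: After capping: 2 × 66 = 132
Step 4: Unaffected records sum: 329
Step 5: Final sum = 132 + 329 = 461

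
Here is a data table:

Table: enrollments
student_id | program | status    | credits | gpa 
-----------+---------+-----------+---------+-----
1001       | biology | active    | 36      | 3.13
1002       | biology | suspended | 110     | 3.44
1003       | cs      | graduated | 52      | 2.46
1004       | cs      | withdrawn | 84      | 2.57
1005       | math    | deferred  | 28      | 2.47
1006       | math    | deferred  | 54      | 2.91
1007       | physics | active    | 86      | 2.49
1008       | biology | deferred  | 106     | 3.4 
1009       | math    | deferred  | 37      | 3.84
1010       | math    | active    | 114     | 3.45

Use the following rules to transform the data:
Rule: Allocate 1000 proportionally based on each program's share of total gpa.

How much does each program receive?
biology: 330.57, cs: 166.78, math: 420.09, physics: 82.56

Step 1: Calculate total gpa = 30.16
Step 2: Calculate each program's proportion:
  biology: 9.97/30.16 = 33.06% → 330.57
  cs: 5.03/30.16 = 16.68% → 166.78
  math: 12.67/30.16 = 42.01% → 420.09
  physics: 2.49/30.16 = 8.26% → 82.56
Step 3: Verify: sum of allocations ≈ 1000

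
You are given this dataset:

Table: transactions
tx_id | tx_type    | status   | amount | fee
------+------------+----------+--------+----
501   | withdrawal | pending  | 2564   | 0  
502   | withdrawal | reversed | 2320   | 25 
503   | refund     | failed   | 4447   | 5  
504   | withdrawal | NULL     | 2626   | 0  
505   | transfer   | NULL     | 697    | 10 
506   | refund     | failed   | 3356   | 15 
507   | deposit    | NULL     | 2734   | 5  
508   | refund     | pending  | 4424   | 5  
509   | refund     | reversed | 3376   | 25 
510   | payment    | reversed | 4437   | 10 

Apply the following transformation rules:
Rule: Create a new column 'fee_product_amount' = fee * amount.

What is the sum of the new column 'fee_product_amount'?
302105

Step 1: For each record, compute fee * amount
Example calculations:
  0 * 2564 = 0
  25 * 2320 = 58000
  5 * 4447 = 22235
  ...
Step 2: Sum all derived values
Step 3: Total = 302105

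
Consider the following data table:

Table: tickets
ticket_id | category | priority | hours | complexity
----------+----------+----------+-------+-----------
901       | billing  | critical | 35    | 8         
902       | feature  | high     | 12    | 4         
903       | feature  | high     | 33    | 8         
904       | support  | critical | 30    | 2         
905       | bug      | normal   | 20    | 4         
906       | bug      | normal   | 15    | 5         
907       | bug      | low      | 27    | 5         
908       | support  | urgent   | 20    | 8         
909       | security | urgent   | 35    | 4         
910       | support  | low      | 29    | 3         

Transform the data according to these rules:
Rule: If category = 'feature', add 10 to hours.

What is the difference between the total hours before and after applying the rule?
20

Step 1: Original sum of hours = 256
Step 2: 2 records have category = 'feature'
Step 3: Each affected record changes by 10
Step 4: Total change = 2 × 10 = 20
Step 5: New sum = 256 + 20 = 276
Step 6: Difference = |276 - 256| = 20
        (Sum increased by 20)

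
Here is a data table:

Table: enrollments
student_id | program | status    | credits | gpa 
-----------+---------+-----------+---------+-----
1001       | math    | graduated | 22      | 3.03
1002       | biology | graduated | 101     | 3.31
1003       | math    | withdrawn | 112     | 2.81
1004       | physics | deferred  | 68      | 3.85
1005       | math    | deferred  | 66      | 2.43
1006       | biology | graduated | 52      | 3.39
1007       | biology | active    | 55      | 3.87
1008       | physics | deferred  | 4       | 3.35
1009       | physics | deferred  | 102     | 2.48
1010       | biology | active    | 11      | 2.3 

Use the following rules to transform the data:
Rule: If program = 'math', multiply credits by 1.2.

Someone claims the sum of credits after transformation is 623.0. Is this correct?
No, the correct result is 633.0.

Step 1: Calculate the correct sum after transformation
Step 2: Apply multiplier 1.2 to records where program = 'math'
Step 3: Correct result = 633.0
Step 4: Claimed result = 623.0
Step 5: 633.0 ≠ 623.0
Conclusion: The claimed result is incorrect. The correct answer is 633.0.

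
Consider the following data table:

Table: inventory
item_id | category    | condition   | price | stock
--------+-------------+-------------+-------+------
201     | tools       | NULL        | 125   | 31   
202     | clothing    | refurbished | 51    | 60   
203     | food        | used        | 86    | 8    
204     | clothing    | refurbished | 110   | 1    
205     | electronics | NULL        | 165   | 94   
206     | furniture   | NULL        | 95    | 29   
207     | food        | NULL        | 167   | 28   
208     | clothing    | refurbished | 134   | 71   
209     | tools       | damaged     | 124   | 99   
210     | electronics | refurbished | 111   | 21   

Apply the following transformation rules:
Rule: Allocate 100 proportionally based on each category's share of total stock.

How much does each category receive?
clothing: 29.86, electronics: 26.02, food: 8.14, furniture: 6.56, tools: 29.41

Step 1: Calculate total stock = 442
Step 2: Calculate each category's proportion:
  clothing: 132/442 = 29.86% → 29.86
  electronics: 115/442 = 26.02% → 26.02
  food: 36/442 = 8.14% → 8.14
  furniture: 29/442 = 6.56% → 6.56
  tools: 130/442 = 29.41% → 29.41
Step 3: Verify: sum of allocations ≈ 100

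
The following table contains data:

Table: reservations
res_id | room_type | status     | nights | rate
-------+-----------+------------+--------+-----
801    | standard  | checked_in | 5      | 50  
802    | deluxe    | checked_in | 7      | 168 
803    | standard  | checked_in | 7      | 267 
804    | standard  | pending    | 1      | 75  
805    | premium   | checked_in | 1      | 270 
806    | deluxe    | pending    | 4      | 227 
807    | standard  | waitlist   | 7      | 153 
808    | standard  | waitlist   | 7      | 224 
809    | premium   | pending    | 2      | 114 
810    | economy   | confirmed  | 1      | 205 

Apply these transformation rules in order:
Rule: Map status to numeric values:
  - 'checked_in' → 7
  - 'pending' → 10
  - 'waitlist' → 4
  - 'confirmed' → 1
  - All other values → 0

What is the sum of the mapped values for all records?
67

Step 1: Apply mapping to each record
Step 2: Count by status:
  'checked_in': 4 records × 7 = 28
  'pending': 3 records × 10 = 30
  'waitlist': 2 records × 4 = 8
  'confirmed': 1 records × 1 = 1
Step 3: Sum all mapped values = 67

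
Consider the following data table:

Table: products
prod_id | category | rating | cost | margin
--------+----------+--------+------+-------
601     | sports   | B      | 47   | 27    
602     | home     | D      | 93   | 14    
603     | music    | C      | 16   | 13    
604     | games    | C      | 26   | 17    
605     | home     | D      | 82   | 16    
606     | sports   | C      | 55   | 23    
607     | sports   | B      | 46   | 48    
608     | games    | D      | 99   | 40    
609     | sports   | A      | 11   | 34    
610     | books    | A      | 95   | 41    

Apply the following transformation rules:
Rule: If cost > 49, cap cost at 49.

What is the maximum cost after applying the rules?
49

Step 1: Original maximum cost = 99
Step 2: Apply cap at 49
Step 3: 5 records had cost > 49 and were capped
Step 4: Maximum after transformation = 49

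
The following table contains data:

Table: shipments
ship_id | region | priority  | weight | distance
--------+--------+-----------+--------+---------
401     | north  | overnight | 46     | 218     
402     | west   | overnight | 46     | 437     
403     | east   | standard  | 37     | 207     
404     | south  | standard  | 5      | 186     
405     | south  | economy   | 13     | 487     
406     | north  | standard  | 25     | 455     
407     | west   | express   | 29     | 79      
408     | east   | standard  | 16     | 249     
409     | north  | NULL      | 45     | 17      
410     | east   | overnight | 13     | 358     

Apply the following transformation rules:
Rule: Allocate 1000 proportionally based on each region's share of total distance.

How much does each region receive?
east: 302.27, north: 256.22, south: 249.91, west: 191.61

Step 1: Calculate total distance = 2693
Step 2: Calculate each region's proportion:
  east: 814/2693 = 30.23% → 302.27
  north: 690/2693 = 25.62% → 256.22
  south: 673/2693 = 24.99% → 249.91
  west: 516/2693 = 19.16% → 191.61
Step 3: Verify: sum of allocations ≈ 1000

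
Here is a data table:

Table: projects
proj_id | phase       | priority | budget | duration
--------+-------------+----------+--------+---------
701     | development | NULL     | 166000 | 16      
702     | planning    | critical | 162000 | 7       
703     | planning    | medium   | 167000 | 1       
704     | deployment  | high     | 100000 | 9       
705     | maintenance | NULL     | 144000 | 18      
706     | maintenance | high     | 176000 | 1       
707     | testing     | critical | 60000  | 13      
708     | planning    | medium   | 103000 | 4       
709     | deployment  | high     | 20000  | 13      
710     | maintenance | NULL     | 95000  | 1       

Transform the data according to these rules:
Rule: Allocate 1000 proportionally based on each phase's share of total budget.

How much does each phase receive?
deployment: 100.59, development: 139.15, maintenance: 347.86, planning: 362.11, testing: 50.29

Step 1: Calculate total budget = 1193000
Step 2: Calculate each phase's proportion:
  deployment: 120000/1193000 = 10.06% → 100.59
  development: 166000/1193000 = 13.91% → 139.15
  maintenance: 415000/1193000 = 34.79% → 347.86
  planning: 432000/1193000 = 36.21% → 362.11
  testing: 60000/1193000 = 5.03% → 50.29
Step 3: Verify: sum of allocations ≈ 1000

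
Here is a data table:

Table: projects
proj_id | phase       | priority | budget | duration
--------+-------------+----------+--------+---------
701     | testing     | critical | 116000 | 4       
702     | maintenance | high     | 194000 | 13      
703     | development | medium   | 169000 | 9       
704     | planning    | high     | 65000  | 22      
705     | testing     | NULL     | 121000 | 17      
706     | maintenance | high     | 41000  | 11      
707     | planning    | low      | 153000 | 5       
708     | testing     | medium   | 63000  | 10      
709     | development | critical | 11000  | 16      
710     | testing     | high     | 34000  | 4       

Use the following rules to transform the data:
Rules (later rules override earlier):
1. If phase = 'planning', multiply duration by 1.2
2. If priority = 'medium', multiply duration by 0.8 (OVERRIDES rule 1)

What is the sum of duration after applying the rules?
112.6

Step 1: Rule 2 takes priority for records with priority = 'medium'
  - 2 records: 19 × 0.8 = 15.2
Step 2: Rule 1 applies to remaining records with phase = 'planning'
  - 2 records: 27 × 1.2 = 32.4
Step 3: Other records unchanged: 65
Step 4: Final sum = 15.2 + 32.4 + 65 = 112.6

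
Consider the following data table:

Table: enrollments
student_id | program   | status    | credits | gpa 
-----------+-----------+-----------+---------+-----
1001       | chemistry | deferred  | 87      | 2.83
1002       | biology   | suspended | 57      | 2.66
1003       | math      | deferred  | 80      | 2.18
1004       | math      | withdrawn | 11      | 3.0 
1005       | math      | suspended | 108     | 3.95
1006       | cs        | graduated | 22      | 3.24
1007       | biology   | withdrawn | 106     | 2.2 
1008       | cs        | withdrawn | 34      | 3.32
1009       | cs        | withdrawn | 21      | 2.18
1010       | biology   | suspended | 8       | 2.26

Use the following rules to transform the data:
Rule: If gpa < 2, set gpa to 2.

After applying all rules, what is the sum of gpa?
27.82

Step 1: 0 records have gpa < 2
Step 2: These records originally summed to 0
Step 3: After setting to minimum: 0 × 2 = 0
Step 4: Unaffected records sum: 27.82
Step 5: Final sum = 0 + 27.82 = 27.82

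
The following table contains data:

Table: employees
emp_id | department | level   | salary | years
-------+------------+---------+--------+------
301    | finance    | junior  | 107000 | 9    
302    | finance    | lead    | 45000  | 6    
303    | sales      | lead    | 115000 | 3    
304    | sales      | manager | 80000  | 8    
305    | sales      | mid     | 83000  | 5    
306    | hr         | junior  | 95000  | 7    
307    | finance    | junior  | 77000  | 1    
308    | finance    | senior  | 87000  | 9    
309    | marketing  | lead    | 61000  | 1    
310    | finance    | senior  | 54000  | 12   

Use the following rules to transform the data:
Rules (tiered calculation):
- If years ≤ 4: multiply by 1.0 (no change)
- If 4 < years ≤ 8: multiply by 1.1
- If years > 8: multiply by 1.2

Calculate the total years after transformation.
69.6

Step 1: Tier 1 (years ≤ 4): 3 records, sum = 5 × 1.0 = 5.0
Step 2: Tier 2 (4 < years ≤ 8): 4 records, sum = 26 × 1.1 = 28.6
Step 3: Tier 3 (years > 8): 3 records, sum = 30 × 1.2 = 36.0
Step 4: Final sum = 5.0 + 28.6 + 36.0 = 69.6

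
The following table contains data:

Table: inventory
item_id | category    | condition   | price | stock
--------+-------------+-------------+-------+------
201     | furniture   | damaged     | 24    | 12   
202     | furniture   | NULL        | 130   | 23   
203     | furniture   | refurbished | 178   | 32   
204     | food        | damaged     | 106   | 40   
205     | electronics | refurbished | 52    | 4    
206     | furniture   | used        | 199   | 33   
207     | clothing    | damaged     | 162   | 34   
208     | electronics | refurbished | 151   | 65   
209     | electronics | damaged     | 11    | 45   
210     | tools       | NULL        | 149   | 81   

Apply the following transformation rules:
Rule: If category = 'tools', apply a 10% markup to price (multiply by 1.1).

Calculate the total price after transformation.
1176.9

Step 1: Records with category = 'tools' have total price = 149
Step 2: Apply multiplier: 149 × 1.1 = 163.9
Step 3: Other records total: 1013
Step 4: Final sum = 163.9 + 1013 = 1176.9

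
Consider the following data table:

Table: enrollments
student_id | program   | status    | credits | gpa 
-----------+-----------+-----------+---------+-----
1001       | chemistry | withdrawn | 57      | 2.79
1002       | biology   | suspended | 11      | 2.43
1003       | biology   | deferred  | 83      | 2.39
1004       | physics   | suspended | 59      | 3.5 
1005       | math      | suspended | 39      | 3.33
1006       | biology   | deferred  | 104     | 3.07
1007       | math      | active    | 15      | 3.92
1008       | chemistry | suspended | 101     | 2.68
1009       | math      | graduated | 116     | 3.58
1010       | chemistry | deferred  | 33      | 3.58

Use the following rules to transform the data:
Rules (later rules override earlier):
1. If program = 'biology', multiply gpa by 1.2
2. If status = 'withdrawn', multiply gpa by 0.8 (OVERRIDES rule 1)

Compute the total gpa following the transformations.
32.29

Step 1: Rule 2 takes priority for records with status = 'withdrawn'
  - 1 records: 2.79 × 0.8 = 2.23
Step 2: Rule 1 applies to remaining records with program = 'biology'
  - 3 records: 7.89 × 1.2 = 9.47
Step 3: Other records unchanged: 20.59
Step 4: Final sum = 2.23 + 9.47 + 20.59 = 32.29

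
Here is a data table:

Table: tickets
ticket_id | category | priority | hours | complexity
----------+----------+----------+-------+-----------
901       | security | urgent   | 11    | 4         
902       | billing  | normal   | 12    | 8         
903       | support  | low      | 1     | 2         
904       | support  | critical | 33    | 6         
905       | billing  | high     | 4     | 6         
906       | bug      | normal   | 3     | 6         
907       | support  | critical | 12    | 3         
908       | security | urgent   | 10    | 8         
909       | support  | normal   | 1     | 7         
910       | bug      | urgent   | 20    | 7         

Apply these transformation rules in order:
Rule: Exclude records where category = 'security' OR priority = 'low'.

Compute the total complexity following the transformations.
43

Step 1: Find records where category = 'security' OR priority = 'low'
Step 2: 3 records match, summing to 14
Step 3: Original sum: 57
Step 4: Remaining sum = 57 - 14 = 43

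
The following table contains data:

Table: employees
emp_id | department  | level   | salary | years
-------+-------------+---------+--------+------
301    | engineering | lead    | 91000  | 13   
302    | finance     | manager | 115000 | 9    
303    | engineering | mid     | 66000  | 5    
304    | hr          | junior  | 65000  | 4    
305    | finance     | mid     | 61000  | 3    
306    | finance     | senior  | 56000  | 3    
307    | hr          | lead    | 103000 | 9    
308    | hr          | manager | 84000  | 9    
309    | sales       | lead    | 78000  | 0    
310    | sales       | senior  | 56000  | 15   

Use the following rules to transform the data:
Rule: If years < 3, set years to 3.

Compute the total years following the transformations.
73

Step 1: 1 records have years < 3
Step 2: These records originally summed to 0
Step 3: After setting to minimum: 1 × 3 = 3
Step 4: Unaffected records sum: 70
Step 5: Final sum = 3 + 70 = 73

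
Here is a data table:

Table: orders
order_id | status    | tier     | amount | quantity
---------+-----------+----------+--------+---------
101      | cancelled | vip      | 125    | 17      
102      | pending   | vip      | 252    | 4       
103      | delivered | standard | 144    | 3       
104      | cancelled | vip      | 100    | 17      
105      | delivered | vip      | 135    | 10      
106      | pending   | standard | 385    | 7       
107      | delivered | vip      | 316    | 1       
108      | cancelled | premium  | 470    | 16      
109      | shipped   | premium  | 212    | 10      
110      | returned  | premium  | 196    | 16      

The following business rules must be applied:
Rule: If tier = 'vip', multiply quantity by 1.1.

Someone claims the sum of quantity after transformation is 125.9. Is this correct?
No, the correct result is 105.9.

Step 1: Calculate the correct sum after transformation
Step 2: Apply multiplier 1.1 to records where tier = 'vip'
Step 3: Correct result = 105.9
Step 4: Claimed result = 125.9
Step 5: 105.9 ≠ 125.9
Conclusion: The claimed result is incorrect. The correct answer is 105.9.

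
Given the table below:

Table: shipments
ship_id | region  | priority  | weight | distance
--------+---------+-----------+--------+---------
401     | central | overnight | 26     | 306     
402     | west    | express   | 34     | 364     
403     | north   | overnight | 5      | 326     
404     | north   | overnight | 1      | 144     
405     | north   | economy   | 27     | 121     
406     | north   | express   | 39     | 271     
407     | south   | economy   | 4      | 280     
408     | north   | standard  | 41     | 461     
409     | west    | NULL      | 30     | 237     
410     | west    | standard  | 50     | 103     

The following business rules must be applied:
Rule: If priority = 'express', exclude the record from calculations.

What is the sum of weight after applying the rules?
184

Step 1: Identify records where priority = 'express'
Step 2: The excluded records sum to 73
Step 3: Original total weight = 257
Step 4: Remaining total = 257 - 73 = 184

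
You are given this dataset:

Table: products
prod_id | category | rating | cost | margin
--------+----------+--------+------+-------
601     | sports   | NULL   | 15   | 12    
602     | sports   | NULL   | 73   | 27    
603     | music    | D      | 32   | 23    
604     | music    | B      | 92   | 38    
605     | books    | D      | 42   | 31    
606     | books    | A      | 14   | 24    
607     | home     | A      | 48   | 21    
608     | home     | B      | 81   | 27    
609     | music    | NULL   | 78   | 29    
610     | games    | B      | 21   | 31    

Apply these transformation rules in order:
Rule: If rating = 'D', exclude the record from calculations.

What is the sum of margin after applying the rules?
209

Step 1: Identify records where rating = 'D'
Step 2: The excluded records sum to 54
Step 3: Original total margin = 263
Step 4: Remaining total = 263 - 54 = 209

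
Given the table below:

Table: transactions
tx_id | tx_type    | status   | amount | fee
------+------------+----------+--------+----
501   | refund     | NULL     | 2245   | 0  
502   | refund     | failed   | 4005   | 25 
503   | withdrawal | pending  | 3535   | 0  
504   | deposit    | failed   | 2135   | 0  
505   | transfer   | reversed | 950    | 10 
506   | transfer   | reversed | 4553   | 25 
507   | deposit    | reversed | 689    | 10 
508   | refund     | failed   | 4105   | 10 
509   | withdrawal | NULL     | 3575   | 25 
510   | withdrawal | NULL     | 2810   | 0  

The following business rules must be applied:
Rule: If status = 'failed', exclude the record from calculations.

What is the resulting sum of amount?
18357

Step 1: Identify records where status = 'failed'
Step 2: The excluded records sum to 10245
Step 3: Original total amount = 28602
Step 4: Remaining total = 28602 - 10245 = 18357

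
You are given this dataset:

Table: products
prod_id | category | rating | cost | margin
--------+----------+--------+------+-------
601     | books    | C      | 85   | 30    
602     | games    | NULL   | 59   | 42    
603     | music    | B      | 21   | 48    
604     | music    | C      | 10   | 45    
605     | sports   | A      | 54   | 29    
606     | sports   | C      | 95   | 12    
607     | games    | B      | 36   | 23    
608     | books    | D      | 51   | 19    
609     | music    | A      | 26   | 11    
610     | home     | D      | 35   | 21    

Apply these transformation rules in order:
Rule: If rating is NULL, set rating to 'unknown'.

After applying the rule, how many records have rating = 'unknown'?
1

Step 1: Count records where rating IS NULL
Step 2: Found 1 records with NULL rating
Step 3: These records will have rating set to 'unknown'
Step 4: Records already having rating = 'unknown': 0
Step 5: Answer: 1 + 0 = 1 records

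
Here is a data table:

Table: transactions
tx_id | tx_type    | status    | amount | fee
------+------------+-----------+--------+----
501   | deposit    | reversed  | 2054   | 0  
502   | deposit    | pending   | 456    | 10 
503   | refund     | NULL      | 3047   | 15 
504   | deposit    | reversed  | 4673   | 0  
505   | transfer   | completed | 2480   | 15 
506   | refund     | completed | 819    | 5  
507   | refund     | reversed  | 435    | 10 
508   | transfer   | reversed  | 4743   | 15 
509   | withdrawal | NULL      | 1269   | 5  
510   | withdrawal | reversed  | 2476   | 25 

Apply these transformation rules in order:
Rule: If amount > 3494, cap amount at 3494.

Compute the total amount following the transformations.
20024

Step 1: 2 records have amount > 3494
Step 2: These records originally summed to 9416
Step 3: After capping: 2 × 3494 = 6988
Step 4: Unaffected records sum: 13036
Step 5: Final sum = 6988 + 13036 = 20024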